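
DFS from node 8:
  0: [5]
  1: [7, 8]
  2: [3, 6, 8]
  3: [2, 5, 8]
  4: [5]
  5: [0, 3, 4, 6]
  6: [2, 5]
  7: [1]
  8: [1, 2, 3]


Visit 8, push [3, 2, 1]
Visit 1, push [7]
Visit 7, push []
Visit 2, push [6, 3]
Visit 3, push [5]
Visit 5, push [6, 4, 0]
Visit 0, push []
Visit 4, push []
Visit 6, push []

DFS order: [8, 1, 7, 2, 3, 5, 0, 4, 6]


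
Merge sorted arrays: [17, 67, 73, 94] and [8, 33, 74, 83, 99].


Take 8 from B
Take 17 from A
Take 33 from B
Take 67 from A
Take 73 from A
Take 74 from B
Take 83 from B
Take 94 from A

Merged: [8, 17, 33, 67, 73, 74, 83, 94, 99]


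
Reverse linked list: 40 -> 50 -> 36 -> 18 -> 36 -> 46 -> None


Step 1: curr=40, set curr.next=prev(None) | reversed so far: 40
Step 2: curr=50, set curr.next=prev(40) | reversed so far: 50 -> 40
Step 3: curr=36, set curr.next=prev(50) | reversed so far: 36 -> 50 -> 40
Step 4: curr=18, set curr.next=prev(36) | reversed so far: 18 -> 36 -> 50 -> 40
Step 5: curr=36, set curr.next=prev(18) | reversed so far: 36 -> 18 -> 36 -> 50 -> 40
Step 6: curr=46, set curr.next=prev(36) | reversed so far: 46 -> 36 -> 18 -> 36 -> 50 -> 40

46 -> 36 -> 18 -> 36 -> 50 -> 40 -> None


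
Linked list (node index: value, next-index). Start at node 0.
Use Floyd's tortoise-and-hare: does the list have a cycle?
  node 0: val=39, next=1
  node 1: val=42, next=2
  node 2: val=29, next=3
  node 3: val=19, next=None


Floyd's tortoise (slow, +1) and hare (fast, +2):
  init: slow=0, fast=0
  step 1: slow=1, fast=2
  step 2: fast 2->3->None, no cycle

Cycle: no


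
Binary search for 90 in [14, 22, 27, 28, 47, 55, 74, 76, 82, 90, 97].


Step 1: lo=0, hi=10, mid=5, val=55
Step 2: lo=6, hi=10, mid=8, val=82
Step 3: lo=9, hi=10, mid=9, val=90

Found at index 9


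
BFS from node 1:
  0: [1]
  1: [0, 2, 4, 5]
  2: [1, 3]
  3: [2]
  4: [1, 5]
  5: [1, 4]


Visit 1, enqueue [0, 2, 4, 5]
Visit 0, enqueue []
Visit 2, enqueue [3]
Visit 4, enqueue []
Visit 5, enqueue []
Visit 3, enqueue []

BFS order: [1, 0, 2, 4, 5, 3]


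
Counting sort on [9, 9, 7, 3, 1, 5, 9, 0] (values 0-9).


Input: [9, 9, 7, 3, 1, 5, 9, 0]
Counts: [1, 1, 0, 1, 0, 1, 0, 1, 0, 3]

Sorted: [0, 1, 3, 5, 7, 9, 9, 9]


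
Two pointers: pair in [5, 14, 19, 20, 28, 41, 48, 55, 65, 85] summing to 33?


lo=0(5)+hi=9(85)=90
lo=0(5)+hi=8(65)=70
lo=0(5)+hi=7(55)=60
lo=0(5)+hi=6(48)=53
lo=0(5)+hi=5(41)=46
lo=0(5)+hi=4(28)=33

Yes: 5+28=33


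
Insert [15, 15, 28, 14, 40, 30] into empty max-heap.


Insert 15: [15]
Insert 15: [15, 15]
Insert 28: [28, 15, 15]
Insert 14: [28, 15, 15, 14]
Insert 40: [40, 28, 15, 14, 15]
Insert 30: [40, 28, 30, 14, 15, 15]

Final heap: [40, 28, 30, 14, 15, 15]


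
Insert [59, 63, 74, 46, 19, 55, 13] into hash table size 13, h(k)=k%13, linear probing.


Insert 59: h=7 -> slot 7
Insert 63: h=11 -> slot 11
Insert 74: h=9 -> slot 9
Insert 46: h=7, 1 probes -> slot 8
Insert 19: h=6 -> slot 6
Insert 55: h=3 -> slot 3
Insert 13: h=0 -> slot 0

Table: [13, None, None, 55, None, None, 19, 59, 46, 74, None, 63, None]


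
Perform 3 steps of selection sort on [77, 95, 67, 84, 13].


Initial: [77, 95, 67, 84, 13]
Step 1: min=13 at 4
  Swap: [13, 95, 67, 84, 77]
Step 2: min=67 at 2
  Swap: [13, 67, 95, 84, 77]
Step 3: min=77 at 4
  Swap: [13, 67, 77, 84, 95]

After 3 steps: [13, 67, 77, 84, 95]


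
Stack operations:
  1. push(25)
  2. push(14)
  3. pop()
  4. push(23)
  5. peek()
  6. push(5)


push(25) -> [25]
push(14) -> [25, 14]
pop()->14, [25]
push(23) -> [25, 23]
peek()->23
push(5) -> [25, 23, 5]

Final stack: [25, 23, 5]


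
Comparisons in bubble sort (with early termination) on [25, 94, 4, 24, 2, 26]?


Algorithm: bubble sort (with early termination)
Input: [25, 94, 4, 24, 2, 26]
Sorted: [2, 4, 24, 25, 26, 94]

15


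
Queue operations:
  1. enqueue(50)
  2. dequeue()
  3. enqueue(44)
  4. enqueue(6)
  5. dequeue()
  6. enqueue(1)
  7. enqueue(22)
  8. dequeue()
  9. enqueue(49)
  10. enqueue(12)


enqueue(50) -> [50]
dequeue()->50, []
enqueue(44) -> [44]
enqueue(6) -> [44, 6]
dequeue()->44, [6]
enqueue(1) -> [6, 1]
enqueue(22) -> [6, 1, 22]
dequeue()->6, [1, 22]
enqueue(49) -> [1, 22, 49]
enqueue(12) -> [1, 22, 49, 12]

Final queue: [1, 22, 49, 12]


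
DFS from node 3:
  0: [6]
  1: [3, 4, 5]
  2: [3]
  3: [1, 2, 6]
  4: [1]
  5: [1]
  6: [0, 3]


Visit 3, push [6, 2, 1]
Visit 1, push [5, 4]
Visit 4, push []
Visit 5, push []
Visit 2, push []
Visit 6, push [0]
Visit 0, push []

DFS order: [3, 1, 4, 5, 2, 6, 0]


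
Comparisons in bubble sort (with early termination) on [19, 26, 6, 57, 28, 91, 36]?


Algorithm: bubble sort (with early termination)
Input: [19, 26, 6, 57, 28, 91, 36]
Sorted: [6, 19, 26, 28, 36, 57, 91]

15


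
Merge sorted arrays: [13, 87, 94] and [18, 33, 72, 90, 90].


Take 13 from A
Take 18 from B
Take 33 from B
Take 72 from B
Take 87 from A
Take 90 from B
Take 90 from B

Merged: [13, 18, 33, 72, 87, 90, 90, 94]


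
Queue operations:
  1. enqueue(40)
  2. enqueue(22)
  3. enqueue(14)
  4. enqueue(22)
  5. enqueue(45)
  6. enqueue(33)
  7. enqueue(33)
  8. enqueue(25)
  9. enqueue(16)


enqueue(40) -> [40]
enqueue(22) -> [40, 22]
enqueue(14) -> [40, 22, 14]
enqueue(22) -> [40, 22, 14, 22]
enqueue(45) -> [40, 22, 14, 22, 45]
enqueue(33) -> [40, 22, 14, 22, 45, 33]
enqueue(33) -> [40, 22, 14, 22, 45, 33, 33]
enqueue(25) -> [40, 22, 14, 22, 45, 33, 33, 25]
enqueue(16) -> [40, 22, 14, 22, 45, 33, 33, 25, 16]

Final queue: [40, 22, 14, 22, 45, 33, 33, 25, 16]


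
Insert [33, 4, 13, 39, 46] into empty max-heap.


Insert 33: [33]
Insert 4: [33, 4]
Insert 13: [33, 4, 13]
Insert 39: [39, 33, 13, 4]
Insert 46: [46, 39, 13, 4, 33]

Final heap: [46, 39, 13, 4, 33]


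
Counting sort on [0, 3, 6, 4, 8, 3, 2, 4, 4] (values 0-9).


Input: [0, 3, 6, 4, 8, 3, 2, 4, 4]
Counts: [1, 0, 1, 2, 3, 0, 1, 0, 1, 0]

Sorted: [0, 2, 3, 3, 4, 4, 4, 6, 8]


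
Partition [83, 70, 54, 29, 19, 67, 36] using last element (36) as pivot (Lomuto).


Pivot: 36
  29 <= 36: swap -> [29, 70, 54, 83, 19, 67, 36]
  19 <= 36: swap -> [29, 19, 54, 83, 70, 67, 36]
Place pivot at 2: [29, 19, 36, 83, 70, 67, 54]

Partitioned: [29, 19, 36, 83, 70, 67, 54]


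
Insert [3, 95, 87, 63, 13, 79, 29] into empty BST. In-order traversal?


Insert 3: root
Insert 95: R from 3
Insert 87: R from 3 -> L from 95
Insert 63: R from 3 -> L from 95 -> L from 87
Insert 13: R from 3 -> L from 95 -> L from 87 -> L from 63
Insert 79: R from 3 -> L from 95 -> L from 87 -> R from 63
Insert 29: R from 3 -> L from 95 -> L from 87 -> L from 63 -> R from 13

In-order: [3, 13, 29, 63, 79, 87, 95]


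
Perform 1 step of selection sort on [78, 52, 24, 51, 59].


Initial: [78, 52, 24, 51, 59]
Step 1: min=24 at 2
  Swap: [24, 52, 78, 51, 59]

After 1 step: [24, 52, 78, 51, 59]


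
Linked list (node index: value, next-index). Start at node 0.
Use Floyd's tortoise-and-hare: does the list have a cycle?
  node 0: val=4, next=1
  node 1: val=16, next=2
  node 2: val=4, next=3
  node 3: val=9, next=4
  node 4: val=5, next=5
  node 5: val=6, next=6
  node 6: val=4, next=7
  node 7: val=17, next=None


Floyd's tortoise (slow, +1) and hare (fast, +2):
  init: slow=0, fast=0
  step 1: slow=1, fast=2
  step 2: slow=2, fast=4
  step 3: slow=3, fast=6
  step 4: fast 6->7->None, no cycle

Cycle: no


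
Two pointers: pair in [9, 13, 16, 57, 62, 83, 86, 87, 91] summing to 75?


lo=0(9)+hi=8(91)=100
lo=0(9)+hi=7(87)=96
lo=0(9)+hi=6(86)=95
lo=0(9)+hi=5(83)=92
lo=0(9)+hi=4(62)=71
lo=1(13)+hi=4(62)=75

Yes: 13+62=75


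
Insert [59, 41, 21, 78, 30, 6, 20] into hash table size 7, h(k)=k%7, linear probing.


Insert 59: h=3 -> slot 3
Insert 41: h=6 -> slot 6
Insert 21: h=0 -> slot 0
Insert 78: h=1 -> slot 1
Insert 30: h=2 -> slot 2
Insert 6: h=6, 5 probes -> slot 4
Insert 20: h=6, 6 probes -> slot 5

Table: [21, 78, 30, 59, 6, 20, 41]


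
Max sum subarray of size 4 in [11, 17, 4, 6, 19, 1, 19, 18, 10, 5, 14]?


[0:4]: 38
[1:5]: 46
[2:6]: 30
[3:7]: 45
[4:8]: 57
[5:9]: 48
[6:10]: 52
[7:11]: 47

Max: 57 at [4:8]


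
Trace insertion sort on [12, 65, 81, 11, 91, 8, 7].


Initial: [12, 65, 81, 11, 91, 8, 7]
Insert 65: [12, 65, 81, 11, 91, 8, 7]
Insert 81: [12, 65, 81, 11, 91, 8, 7]
Insert 11: [11, 12, 65, 81, 91, 8, 7]
Insert 91: [11, 12, 65, 81, 91, 8, 7]
Insert 8: [8, 11, 12, 65, 81, 91, 7]
Insert 7: [7, 8, 11, 12, 65, 81, 91]

Sorted: [7, 8, 11, 12, 65, 81, 91]


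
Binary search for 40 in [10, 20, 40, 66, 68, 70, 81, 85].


Step 1: lo=0, hi=7, mid=3, val=66
Step 2: lo=0, hi=2, mid=1, val=20
Step 3: lo=2, hi=2, mid=2, val=40

Found at index 2


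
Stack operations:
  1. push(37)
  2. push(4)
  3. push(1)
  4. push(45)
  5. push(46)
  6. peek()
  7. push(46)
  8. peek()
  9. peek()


push(37) -> [37]
push(4) -> [37, 4]
push(1) -> [37, 4, 1]
push(45) -> [37, 4, 1, 45]
push(46) -> [37, 4, 1, 45, 46]
peek()->46
push(46) -> [37, 4, 1, 45, 46, 46]
peek()->46
peek()->46

Final stack: [37, 4, 1, 45, 46, 46]


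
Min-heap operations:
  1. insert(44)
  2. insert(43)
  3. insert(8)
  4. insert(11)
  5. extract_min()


insert(44) -> [44]
insert(43) -> [43, 44]
insert(8) -> [8, 44, 43]
insert(11) -> [8, 11, 43, 44]
extract_min()->8, [11, 44, 43]

Final heap: [11, 44, 43]


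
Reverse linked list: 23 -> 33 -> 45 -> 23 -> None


Step 1: curr=23, set curr.next=prev(None) | reversed so far: 23
Step 2: curr=33, set curr.next=prev(23) | reversed so far: 33 -> 23
Step 3: curr=45, set curr.next=prev(33) | reversed so far: 45 -> 33 -> 23
Step 4: curr=23, set curr.next=prev(45) | reversed so far: 23 -> 45 -> 33 -> 23

23 -> 45 -> 33 -> 23 -> None


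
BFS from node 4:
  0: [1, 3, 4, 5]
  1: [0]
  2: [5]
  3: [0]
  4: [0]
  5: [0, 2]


Visit 4, enqueue [0]
Visit 0, enqueue [1, 3, 5]
Visit 1, enqueue []
Visit 3, enqueue []
Visit 5, enqueue [2]
Visit 2, enqueue []

BFS order: [4, 0, 1, 3, 5, 2]


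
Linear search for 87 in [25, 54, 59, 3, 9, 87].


i=0: 25!=87
i=1: 54!=87
i=2: 59!=87
i=3: 3!=87
i=4: 9!=87
i=5: 87==87 found!

Found at 5, 6 comps


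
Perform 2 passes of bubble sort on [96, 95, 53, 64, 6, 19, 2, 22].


Initial: [96, 95, 53, 64, 6, 19, 2, 22]
Pass 1: [95, 53, 64, 6, 19, 2, 22, 96] (7 swaps)
Pass 2: [53, 64, 6, 19, 2, 22, 95, 96] (6 swaps)

After 2 passes: [53, 64, 6, 19, 2, 22, 95, 96]


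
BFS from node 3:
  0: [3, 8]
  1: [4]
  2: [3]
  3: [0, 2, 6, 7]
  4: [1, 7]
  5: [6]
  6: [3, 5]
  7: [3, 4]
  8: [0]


Visit 3, enqueue [0, 2, 6, 7]
Visit 0, enqueue [8]
Visit 2, enqueue []
Visit 6, enqueue [5]
Visit 7, enqueue [4]
Visit 8, enqueue []
Visit 5, enqueue []
Visit 4, enqueue [1]
Visit 1, enqueue []

BFS order: [3, 0, 2, 6, 7, 8, 5, 4, 1]


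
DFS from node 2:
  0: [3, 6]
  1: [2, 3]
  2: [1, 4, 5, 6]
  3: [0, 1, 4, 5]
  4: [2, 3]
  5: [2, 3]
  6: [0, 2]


Visit 2, push [6, 5, 4, 1]
Visit 1, push [3]
Visit 3, push [5, 4, 0]
Visit 0, push [6]
Visit 6, push []
Visit 4, push []
Visit 5, push []

DFS order: [2, 1, 3, 0, 6, 4, 5]


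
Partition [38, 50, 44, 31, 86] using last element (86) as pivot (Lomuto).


Pivot: 86
  38 <= 86: advance i (no swap)
  50 <= 86: advance i (no swap)
  44 <= 86: advance i (no swap)
  31 <= 86: advance i (no swap)
Place pivot at 4: [38, 50, 44, 31, 86]

Partitioned: [38, 50, 44, 31, 86]


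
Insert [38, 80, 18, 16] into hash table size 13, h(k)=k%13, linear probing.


Insert 38: h=12 -> slot 12
Insert 80: h=2 -> slot 2
Insert 18: h=5 -> slot 5
Insert 16: h=3 -> slot 3

Table: [None, None, 80, 16, None, 18, None, None, None, None, None, None, 38]


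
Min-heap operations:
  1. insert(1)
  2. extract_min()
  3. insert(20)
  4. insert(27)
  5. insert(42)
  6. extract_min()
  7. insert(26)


insert(1) -> [1]
extract_min()->1, []
insert(20) -> [20]
insert(27) -> [20, 27]
insert(42) -> [20, 27, 42]
extract_min()->20, [27, 42]
insert(26) -> [26, 42, 27]

Final heap: [26, 42, 27]


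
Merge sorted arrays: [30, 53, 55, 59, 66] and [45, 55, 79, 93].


Take 30 from A
Take 45 from B
Take 53 from A
Take 55 from A
Take 55 from B
Take 59 from A
Take 66 from A

Merged: [30, 45, 53, 55, 55, 59, 66, 79, 93]


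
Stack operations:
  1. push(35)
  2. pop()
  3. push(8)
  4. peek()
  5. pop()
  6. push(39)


push(35) -> [35]
pop()->35, []
push(8) -> [8]
peek()->8
pop()->8, []
push(39) -> [39]

Final stack: [39]


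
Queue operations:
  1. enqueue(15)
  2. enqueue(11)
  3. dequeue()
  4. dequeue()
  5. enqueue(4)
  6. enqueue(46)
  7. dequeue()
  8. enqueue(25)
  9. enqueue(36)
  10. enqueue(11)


enqueue(15) -> [15]
enqueue(11) -> [15, 11]
dequeue()->15, [11]
dequeue()->11, []
enqueue(4) -> [4]
enqueue(46) -> [4, 46]
dequeue()->4, [46]
enqueue(25) -> [46, 25]
enqueue(36) -> [46, 25, 36]
enqueue(11) -> [46, 25, 36, 11]

Final queue: [46, 25, 36, 11]


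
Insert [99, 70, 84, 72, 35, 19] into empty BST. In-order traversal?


Insert 99: root
Insert 70: L from 99
Insert 84: L from 99 -> R from 70
Insert 72: L from 99 -> R from 70 -> L from 84
Insert 35: L from 99 -> L from 70
Insert 19: L from 99 -> L from 70 -> L from 35

In-order: [19, 35, 70, 72, 84, 99]


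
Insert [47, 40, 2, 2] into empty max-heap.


Insert 47: [47]
Insert 40: [47, 40]
Insert 2: [47, 40, 2]
Insert 2: [47, 40, 2, 2]

Final heap: [47, 40, 2, 2]


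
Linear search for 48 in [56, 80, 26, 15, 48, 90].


i=0: 56!=48
i=1: 80!=48
i=2: 26!=48
i=3: 15!=48
i=4: 48==48 found!

Found at 4, 5 comps


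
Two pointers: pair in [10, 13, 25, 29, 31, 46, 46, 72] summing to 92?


lo=0(10)+hi=7(72)=82
lo=1(13)+hi=7(72)=85
lo=2(25)+hi=7(72)=97
lo=2(25)+hi=6(46)=71
lo=3(29)+hi=6(46)=75
lo=4(31)+hi=6(46)=77
lo=5(46)+hi=6(46)=92

Yes: 46+46=92


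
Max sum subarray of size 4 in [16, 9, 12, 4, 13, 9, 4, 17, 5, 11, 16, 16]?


[0:4]: 41
[1:5]: 38
[2:6]: 38
[3:7]: 30
[4:8]: 43
[5:9]: 35
[6:10]: 37
[7:11]: 49
[8:12]: 48

Max: 49 at [7:11]


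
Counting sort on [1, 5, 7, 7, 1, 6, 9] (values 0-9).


Input: [1, 5, 7, 7, 1, 6, 9]
Counts: [0, 2, 0, 0, 0, 1, 1, 2, 0, 1]

Sorted: [1, 1, 5, 6, 7, 7, 9]


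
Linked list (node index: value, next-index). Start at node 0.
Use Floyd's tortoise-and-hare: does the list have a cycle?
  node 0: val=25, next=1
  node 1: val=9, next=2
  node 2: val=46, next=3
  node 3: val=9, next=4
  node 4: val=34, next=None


Floyd's tortoise (slow, +1) and hare (fast, +2):
  init: slow=0, fast=0
  step 1: slow=1, fast=2
  step 2: slow=2, fast=4
  step 3: fast -> None, no cycle

Cycle: no


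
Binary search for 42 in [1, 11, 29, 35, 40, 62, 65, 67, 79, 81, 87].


Step 1: lo=0, hi=10, mid=5, val=62
Step 2: lo=0, hi=4, mid=2, val=29
Step 3: lo=3, hi=4, mid=3, val=35
Step 4: lo=4, hi=4, mid=4, val=40

Not found


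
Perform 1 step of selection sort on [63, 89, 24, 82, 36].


Initial: [63, 89, 24, 82, 36]
Step 1: min=24 at 2
  Swap: [24, 89, 63, 82, 36]

After 1 step: [24, 89, 63, 82, 36]


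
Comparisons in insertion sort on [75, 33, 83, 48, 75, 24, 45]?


Algorithm: insertion sort
Input: [75, 33, 83, 48, 75, 24, 45]
Sorted: [24, 33, 45, 48, 75, 75, 83]

17


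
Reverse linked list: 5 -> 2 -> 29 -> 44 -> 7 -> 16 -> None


Step 1: curr=5, set curr.next=prev(None) | reversed so far: 5
Step 2: curr=2, set curr.next=prev(5) | reversed so far: 2 -> 5
Step 3: curr=29, set curr.next=prev(2) | reversed so far: 29 -> 2 -> 5
Step 4: curr=44, set curr.next=prev(29) | reversed so far: 44 -> 29 -> 2 -> 5
Step 5: curr=7, set curr.next=prev(44) | reversed so far: 7 -> 44 -> 29 -> 2 -> 5
Step 6: curr=16, set curr.next=prev(7) | reversed so far: 16 -> 7 -> 44 -> 29 -> 2 -> 5

16 -> 7 -> 44 -> 29 -> 2 -> 5 -> None


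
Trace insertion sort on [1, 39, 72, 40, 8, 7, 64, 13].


Initial: [1, 39, 72, 40, 8, 7, 64, 13]
Insert 39: [1, 39, 72, 40, 8, 7, 64, 13]
Insert 72: [1, 39, 72, 40, 8, 7, 64, 13]
Insert 40: [1, 39, 40, 72, 8, 7, 64, 13]
Insert 8: [1, 8, 39, 40, 72, 7, 64, 13]
Insert 7: [1, 7, 8, 39, 40, 72, 64, 13]
Insert 64: [1, 7, 8, 39, 40, 64, 72, 13]
Insert 13: [1, 7, 8, 13, 39, 40, 64, 72]

Sorted: [1, 7, 8, 13, 39, 40, 64, 72]


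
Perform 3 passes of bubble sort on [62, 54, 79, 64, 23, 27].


Initial: [62, 54, 79, 64, 23, 27]
Pass 1: [54, 62, 64, 23, 27, 79] (4 swaps)
Pass 2: [54, 62, 23, 27, 64, 79] (2 swaps)
Pass 3: [54, 23, 27, 62, 64, 79] (2 swaps)

After 3 passes: [54, 23, 27, 62, 64, 79]


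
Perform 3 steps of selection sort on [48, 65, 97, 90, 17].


Initial: [48, 65, 97, 90, 17]
Step 1: min=17 at 4
  Swap: [17, 65, 97, 90, 48]
Step 2: min=48 at 4
  Swap: [17, 48, 97, 90, 65]
Step 3: min=65 at 4
  Swap: [17, 48, 65, 90, 97]

After 3 steps: [17, 48, 65, 90, 97]


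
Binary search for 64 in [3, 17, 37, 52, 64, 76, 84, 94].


Step 1: lo=0, hi=7, mid=3, val=52
Step 2: lo=4, hi=7, mid=5, val=76
Step 3: lo=4, hi=4, mid=4, val=64

Found at index 4


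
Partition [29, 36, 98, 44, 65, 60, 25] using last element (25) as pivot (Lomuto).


Pivot: 25
Place pivot at 0: [25, 36, 98, 44, 65, 60, 29]

Partitioned: [25, 36, 98, 44, 65, 60, 29]


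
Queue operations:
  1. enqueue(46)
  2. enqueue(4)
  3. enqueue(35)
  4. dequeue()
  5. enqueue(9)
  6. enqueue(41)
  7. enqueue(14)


enqueue(46) -> [46]
enqueue(4) -> [46, 4]
enqueue(35) -> [46, 4, 35]
dequeue()->46, [4, 35]
enqueue(9) -> [4, 35, 9]
enqueue(41) -> [4, 35, 9, 41]
enqueue(14) -> [4, 35, 9, 41, 14]

Final queue: [4, 35, 9, 41, 14]


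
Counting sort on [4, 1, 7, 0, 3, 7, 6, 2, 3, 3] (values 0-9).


Input: [4, 1, 7, 0, 3, 7, 6, 2, 3, 3]
Counts: [1, 1, 1, 3, 1, 0, 1, 2, 0, 0]

Sorted: [0, 1, 2, 3, 3, 3, 4, 6, 7, 7]


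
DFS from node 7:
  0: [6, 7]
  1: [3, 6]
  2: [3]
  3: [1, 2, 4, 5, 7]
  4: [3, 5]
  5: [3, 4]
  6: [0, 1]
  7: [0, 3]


Visit 7, push [3, 0]
Visit 0, push [6]
Visit 6, push [1]
Visit 1, push [3]
Visit 3, push [5, 4, 2]
Visit 2, push []
Visit 4, push [5]
Visit 5, push []

DFS order: [7, 0, 6, 1, 3, 2, 4, 5]


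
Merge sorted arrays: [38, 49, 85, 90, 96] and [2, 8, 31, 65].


Take 2 from B
Take 8 from B
Take 31 from B
Take 38 from A
Take 49 from A
Take 65 from B

Merged: [2, 8, 31, 38, 49, 65, 85, 90, 96]


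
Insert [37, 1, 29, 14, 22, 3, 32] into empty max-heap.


Insert 37: [37]
Insert 1: [37, 1]
Insert 29: [37, 1, 29]
Insert 14: [37, 14, 29, 1]
Insert 22: [37, 22, 29, 1, 14]
Insert 3: [37, 22, 29, 1, 14, 3]
Insert 32: [37, 22, 32, 1, 14, 3, 29]

Final heap: [37, 22, 32, 1, 14, 3, 29]


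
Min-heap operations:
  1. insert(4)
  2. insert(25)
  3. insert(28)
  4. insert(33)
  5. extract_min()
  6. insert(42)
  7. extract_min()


insert(4) -> [4]
insert(25) -> [4, 25]
insert(28) -> [4, 25, 28]
insert(33) -> [4, 25, 28, 33]
extract_min()->4, [25, 33, 28]
insert(42) -> [25, 33, 28, 42]
extract_min()->25, [28, 33, 42]

Final heap: [28, 33, 42]


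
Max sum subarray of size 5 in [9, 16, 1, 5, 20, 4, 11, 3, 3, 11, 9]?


[0:5]: 51
[1:6]: 46
[2:7]: 41
[3:8]: 43
[4:9]: 41
[5:10]: 32
[6:11]: 37

Max: 51 at [0:5]


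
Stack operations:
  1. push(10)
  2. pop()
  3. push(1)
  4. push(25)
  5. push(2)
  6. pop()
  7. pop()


push(10) -> [10]
pop()->10, []
push(1) -> [1]
push(25) -> [1, 25]
push(2) -> [1, 25, 2]
pop()->2, [1, 25]
pop()->25, [1]

Final stack: [1]


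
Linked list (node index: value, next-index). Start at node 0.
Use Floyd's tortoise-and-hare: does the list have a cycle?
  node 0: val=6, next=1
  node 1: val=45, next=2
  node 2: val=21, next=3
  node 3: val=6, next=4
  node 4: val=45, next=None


Floyd's tortoise (slow, +1) and hare (fast, +2):
  init: slow=0, fast=0
  step 1: slow=1, fast=2
  step 2: slow=2, fast=4
  step 3: fast -> None, no cycle

Cycle: no


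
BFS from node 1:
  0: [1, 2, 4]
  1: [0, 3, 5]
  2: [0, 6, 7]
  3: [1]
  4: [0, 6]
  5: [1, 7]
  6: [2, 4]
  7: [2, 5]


Visit 1, enqueue [0, 3, 5]
Visit 0, enqueue [2, 4]
Visit 3, enqueue []
Visit 5, enqueue [7]
Visit 2, enqueue [6]
Visit 4, enqueue []
Visit 7, enqueue []
Visit 6, enqueue []

BFS order: [1, 0, 3, 5, 2, 4, 7, 6]


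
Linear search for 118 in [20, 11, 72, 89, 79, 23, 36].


i=0: 20!=118
i=1: 11!=118
i=2: 72!=118
i=3: 89!=118
i=4: 79!=118
i=5: 23!=118
i=6: 36!=118

Not found, 7 comps


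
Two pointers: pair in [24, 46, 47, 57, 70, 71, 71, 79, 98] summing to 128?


lo=0(24)+hi=8(98)=122
lo=1(46)+hi=8(98)=144
lo=1(46)+hi=7(79)=125
lo=2(47)+hi=7(79)=126
lo=3(57)+hi=7(79)=136
lo=3(57)+hi=6(71)=128

Yes: 57+71=128


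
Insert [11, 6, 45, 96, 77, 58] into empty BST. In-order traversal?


Insert 11: root
Insert 6: L from 11
Insert 45: R from 11
Insert 96: R from 11 -> R from 45
Insert 77: R from 11 -> R from 45 -> L from 96
Insert 58: R from 11 -> R from 45 -> L from 96 -> L from 77

In-order: [6, 11, 45, 58, 77, 96]


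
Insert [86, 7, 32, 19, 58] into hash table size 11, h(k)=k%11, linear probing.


Insert 86: h=9 -> slot 9
Insert 7: h=7 -> slot 7
Insert 32: h=10 -> slot 10
Insert 19: h=8 -> slot 8
Insert 58: h=3 -> slot 3

Table: [None, None, None, 58, None, None, None, 7, 19, 86, 32]


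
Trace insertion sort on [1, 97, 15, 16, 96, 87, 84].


Initial: [1, 97, 15, 16, 96, 87, 84]
Insert 97: [1, 97, 15, 16, 96, 87, 84]
Insert 15: [1, 15, 97, 16, 96, 87, 84]
Insert 16: [1, 15, 16, 97, 96, 87, 84]
Insert 96: [1, 15, 16, 96, 97, 87, 84]
Insert 87: [1, 15, 16, 87, 96, 97, 84]
Insert 84: [1, 15, 16, 84, 87, 96, 97]

Sorted: [1, 15, 16, 84, 87, 96, 97]


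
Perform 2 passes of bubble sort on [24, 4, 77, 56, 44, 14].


Initial: [24, 4, 77, 56, 44, 14]
Pass 1: [4, 24, 56, 44, 14, 77] (4 swaps)
Pass 2: [4, 24, 44, 14, 56, 77] (2 swaps)

After 2 passes: [4, 24, 44, 14, 56, 77]


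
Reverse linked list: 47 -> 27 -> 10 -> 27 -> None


Step 1: curr=47, set curr.next=prev(None) | reversed so far: 47
Step 2: curr=27, set curr.next=prev(47) | reversed so far: 27 -> 47
Step 3: curr=10, set curr.next=prev(27) | reversed so far: 10 -> 27 -> 47
Step 4: curr=27, set curr.next=prev(10) | reversed so far: 27 -> 10 -> 27 -> 47

27 -> 10 -> 27 -> 47 -> None


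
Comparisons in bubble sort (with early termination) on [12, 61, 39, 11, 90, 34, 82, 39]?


Algorithm: bubble sort (with early termination)
Input: [12, 61, 39, 11, 90, 34, 82, 39]
Sorted: [11, 12, 34, 39, 39, 61, 82, 90]

22


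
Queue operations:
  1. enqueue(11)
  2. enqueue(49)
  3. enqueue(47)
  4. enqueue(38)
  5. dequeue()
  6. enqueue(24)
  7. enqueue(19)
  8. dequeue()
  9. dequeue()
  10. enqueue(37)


enqueue(11) -> [11]
enqueue(49) -> [11, 49]
enqueue(47) -> [11, 49, 47]
enqueue(38) -> [11, 49, 47, 38]
dequeue()->11, [49, 47, 38]
enqueue(24) -> [49, 47, 38, 24]
enqueue(19) -> [49, 47, 38, 24, 19]
dequeue()->49, [47, 38, 24, 19]
dequeue()->47, [38, 24, 19]
enqueue(37) -> [38, 24, 19, 37]

Final queue: [38, 24, 19, 37]


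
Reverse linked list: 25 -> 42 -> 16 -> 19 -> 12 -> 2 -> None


Step 1: curr=25, set curr.next=prev(None) | reversed so far: 25
Step 2: curr=42, set curr.next=prev(25) | reversed so far: 42 -> 25
Step 3: curr=16, set curr.next=prev(42) | reversed so far: 16 -> 42 -> 25
Step 4: curr=19, set curr.next=prev(16) | reversed so far: 19 -> 16 -> 42 -> 25
Step 5: curr=12, set curr.next=prev(19) | reversed so far: 12 -> 19 -> 16 -> 42 -> 25
Step 6: curr=2, set curr.next=prev(12) | reversed so far: 2 -> 12 -> 19 -> 16 -> 42 -> 25

2 -> 12 -> 19 -> 16 -> 42 -> 25 -> None


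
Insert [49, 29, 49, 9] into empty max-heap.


Insert 49: [49]
Insert 29: [49, 29]
Insert 49: [49, 29, 49]
Insert 9: [49, 29, 49, 9]

Final heap: [49, 29, 49, 9]


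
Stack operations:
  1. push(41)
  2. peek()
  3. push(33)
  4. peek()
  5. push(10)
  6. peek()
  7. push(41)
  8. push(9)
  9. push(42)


push(41) -> [41]
peek()->41
push(33) -> [41, 33]
peek()->33
push(10) -> [41, 33, 10]
peek()->10
push(41) -> [41, 33, 10, 41]
push(9) -> [41, 33, 10, 41, 9]
push(42) -> [41, 33, 10, 41, 9, 42]

Final stack: [41, 33, 10, 41, 9, 42]


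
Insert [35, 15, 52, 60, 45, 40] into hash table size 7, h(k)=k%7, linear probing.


Insert 35: h=0 -> slot 0
Insert 15: h=1 -> slot 1
Insert 52: h=3 -> slot 3
Insert 60: h=4 -> slot 4
Insert 45: h=3, 2 probes -> slot 5
Insert 40: h=5, 1 probes -> slot 6

Table: [35, 15, None, 52, 60, 45, 40]


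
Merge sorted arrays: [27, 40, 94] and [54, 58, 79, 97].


Take 27 from A
Take 40 from A
Take 54 from B
Take 58 from B
Take 79 from B
Take 94 from A

Merged: [27, 40, 54, 58, 79, 94, 97]


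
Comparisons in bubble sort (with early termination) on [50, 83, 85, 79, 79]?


Algorithm: bubble sort (with early termination)
Input: [50, 83, 85, 79, 79]
Sorted: [50, 79, 79, 83, 85]

9


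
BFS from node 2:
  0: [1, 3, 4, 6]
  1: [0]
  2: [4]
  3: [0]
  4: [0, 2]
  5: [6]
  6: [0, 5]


Visit 2, enqueue [4]
Visit 4, enqueue [0]
Visit 0, enqueue [1, 3, 6]
Visit 1, enqueue []
Visit 3, enqueue []
Visit 6, enqueue [5]
Visit 5, enqueue []

BFS order: [2, 4, 0, 1, 3, 6, 5]


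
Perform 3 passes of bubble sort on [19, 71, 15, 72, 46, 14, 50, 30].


Initial: [19, 71, 15, 72, 46, 14, 50, 30]
Pass 1: [19, 15, 71, 46, 14, 50, 30, 72] (5 swaps)
Pass 2: [15, 19, 46, 14, 50, 30, 71, 72] (5 swaps)
Pass 3: [15, 19, 14, 46, 30, 50, 71, 72] (2 swaps)

After 3 passes: [15, 19, 14, 46, 30, 50, 71, 72]


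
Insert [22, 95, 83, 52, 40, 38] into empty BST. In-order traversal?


Insert 22: root
Insert 95: R from 22
Insert 83: R from 22 -> L from 95
Insert 52: R from 22 -> L from 95 -> L from 83
Insert 40: R from 22 -> L from 95 -> L from 83 -> L from 52
Insert 38: R from 22 -> L from 95 -> L from 83 -> L from 52 -> L from 40

In-order: [22, 38, 40, 52, 83, 95]


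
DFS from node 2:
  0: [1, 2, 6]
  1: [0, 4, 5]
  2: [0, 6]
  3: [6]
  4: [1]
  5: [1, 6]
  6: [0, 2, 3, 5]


Visit 2, push [6, 0]
Visit 0, push [6, 1]
Visit 1, push [5, 4]
Visit 4, push []
Visit 5, push [6]
Visit 6, push [3]
Visit 3, push []

DFS order: [2, 0, 1, 4, 5, 6, 3]


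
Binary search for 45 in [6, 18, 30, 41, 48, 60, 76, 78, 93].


Step 1: lo=0, hi=8, mid=4, val=48
Step 2: lo=0, hi=3, mid=1, val=18
Step 3: lo=2, hi=3, mid=2, val=30
Step 4: lo=3, hi=3, mid=3, val=41

Not found


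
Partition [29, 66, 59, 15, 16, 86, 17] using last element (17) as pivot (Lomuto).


Pivot: 17
  15 <= 17: swap -> [15, 66, 59, 29, 16, 86, 17]
  16 <= 17: swap -> [15, 16, 59, 29, 66, 86, 17]
Place pivot at 2: [15, 16, 17, 29, 66, 86, 59]

Partitioned: [15, 16, 17, 29, 66, 86, 59]


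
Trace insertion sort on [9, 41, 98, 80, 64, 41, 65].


Initial: [9, 41, 98, 80, 64, 41, 65]
Insert 41: [9, 41, 98, 80, 64, 41, 65]
Insert 98: [9, 41, 98, 80, 64, 41, 65]
Insert 80: [9, 41, 80, 98, 64, 41, 65]
Insert 64: [9, 41, 64, 80, 98, 41, 65]
Insert 41: [9, 41, 41, 64, 80, 98, 65]
Insert 65: [9, 41, 41, 64, 65, 80, 98]

Sorted: [9, 41, 41, 64, 65, 80, 98]


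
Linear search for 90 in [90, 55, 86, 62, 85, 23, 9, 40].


i=0: 90==90 found!

Found at 0, 1 comps


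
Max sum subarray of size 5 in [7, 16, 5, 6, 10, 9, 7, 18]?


[0:5]: 44
[1:6]: 46
[2:7]: 37
[3:8]: 50

Max: 50 at [3:8]


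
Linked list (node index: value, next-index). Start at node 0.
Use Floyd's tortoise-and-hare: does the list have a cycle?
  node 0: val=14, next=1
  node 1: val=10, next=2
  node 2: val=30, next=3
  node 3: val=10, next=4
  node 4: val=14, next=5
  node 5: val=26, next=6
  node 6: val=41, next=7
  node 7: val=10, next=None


Floyd's tortoise (slow, +1) and hare (fast, +2):
  init: slow=0, fast=0
  step 1: slow=1, fast=2
  step 2: slow=2, fast=4
  step 3: slow=3, fast=6
  step 4: fast 6->7->None, no cycle

Cycle: no


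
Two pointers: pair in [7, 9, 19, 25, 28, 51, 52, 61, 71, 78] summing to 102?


lo=0(7)+hi=9(78)=85
lo=1(9)+hi=9(78)=87
lo=2(19)+hi=9(78)=97
lo=3(25)+hi=9(78)=103
lo=3(25)+hi=8(71)=96
lo=4(28)+hi=8(71)=99
lo=5(51)+hi=8(71)=122
lo=5(51)+hi=7(61)=112
lo=5(51)+hi=6(52)=103

No pair found


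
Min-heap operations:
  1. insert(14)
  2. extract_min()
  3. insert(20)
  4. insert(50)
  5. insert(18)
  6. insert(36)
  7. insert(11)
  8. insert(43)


insert(14) -> [14]
extract_min()->14, []
insert(20) -> [20]
insert(50) -> [20, 50]
insert(18) -> [18, 50, 20]
insert(36) -> [18, 36, 20, 50]
insert(11) -> [11, 18, 20, 50, 36]
insert(43) -> [11, 18, 20, 50, 36, 43]

Final heap: [11, 18, 20, 50, 36, 43]


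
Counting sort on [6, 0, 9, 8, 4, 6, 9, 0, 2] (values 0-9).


Input: [6, 0, 9, 8, 4, 6, 9, 0, 2]
Counts: [2, 0, 1, 0, 1, 0, 2, 0, 1, 2]

Sorted: [0, 0, 2, 4, 6, 6, 8, 9, 9]


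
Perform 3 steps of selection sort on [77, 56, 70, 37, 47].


Initial: [77, 56, 70, 37, 47]
Step 1: min=37 at 3
  Swap: [37, 56, 70, 77, 47]
Step 2: min=47 at 4
  Swap: [37, 47, 70, 77, 56]
Step 3: min=56 at 4
  Swap: [37, 47, 56, 77, 70]

After 3 steps: [37, 47, 56, 77, 70]


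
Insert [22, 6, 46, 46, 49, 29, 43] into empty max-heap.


Insert 22: [22]
Insert 6: [22, 6]
Insert 46: [46, 6, 22]
Insert 46: [46, 46, 22, 6]
Insert 49: [49, 46, 22, 6, 46]
Insert 29: [49, 46, 29, 6, 46, 22]
Insert 43: [49, 46, 43, 6, 46, 22, 29]

Final heap: [49, 46, 43, 6, 46, 22, 29]


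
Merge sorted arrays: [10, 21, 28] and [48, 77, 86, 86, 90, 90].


Take 10 from A
Take 21 from A
Take 28 from A

Merged: [10, 21, 28, 48, 77, 86, 86, 90, 90]


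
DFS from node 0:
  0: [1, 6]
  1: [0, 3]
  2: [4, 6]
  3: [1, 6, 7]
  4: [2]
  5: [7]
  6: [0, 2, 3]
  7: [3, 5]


Visit 0, push [6, 1]
Visit 1, push [3]
Visit 3, push [7, 6]
Visit 6, push [2]
Visit 2, push [4]
Visit 4, push []
Visit 7, push [5]
Visit 5, push []

DFS order: [0, 1, 3, 6, 2, 4, 7, 5]


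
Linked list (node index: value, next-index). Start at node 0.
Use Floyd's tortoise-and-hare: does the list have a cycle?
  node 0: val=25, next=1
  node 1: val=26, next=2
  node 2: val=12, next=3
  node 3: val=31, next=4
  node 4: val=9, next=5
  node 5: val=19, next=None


Floyd's tortoise (slow, +1) and hare (fast, +2):
  init: slow=0, fast=0
  step 1: slow=1, fast=2
  step 2: slow=2, fast=4
  step 3: fast 4->5->None, no cycle

Cycle: no


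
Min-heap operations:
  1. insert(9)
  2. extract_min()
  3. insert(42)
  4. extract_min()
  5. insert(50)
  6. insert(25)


insert(9) -> [9]
extract_min()->9, []
insert(42) -> [42]
extract_min()->42, []
insert(50) -> [50]
insert(25) -> [25, 50]

Final heap: [25, 50]


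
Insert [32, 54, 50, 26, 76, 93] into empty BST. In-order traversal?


Insert 32: root
Insert 54: R from 32
Insert 50: R from 32 -> L from 54
Insert 26: L from 32
Insert 76: R from 32 -> R from 54
Insert 93: R from 32 -> R from 54 -> R from 76

In-order: [26, 32, 50, 54, 76, 93]


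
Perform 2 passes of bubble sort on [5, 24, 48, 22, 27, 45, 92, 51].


Initial: [5, 24, 48, 22, 27, 45, 92, 51]
Pass 1: [5, 24, 22, 27, 45, 48, 51, 92] (4 swaps)
Pass 2: [5, 22, 24, 27, 45, 48, 51, 92] (1 swaps)

After 2 passes: [5, 22, 24, 27, 45, 48, 51, 92]


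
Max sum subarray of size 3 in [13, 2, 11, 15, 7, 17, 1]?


[0:3]: 26
[1:4]: 28
[2:5]: 33
[3:6]: 39
[4:7]: 25

Max: 39 at [3:6]


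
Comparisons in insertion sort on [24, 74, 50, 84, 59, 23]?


Algorithm: insertion sort
Input: [24, 74, 50, 84, 59, 23]
Sorted: [23, 24, 50, 59, 74, 84]

12


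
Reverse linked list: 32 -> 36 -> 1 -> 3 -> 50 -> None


Step 1: curr=32, set curr.next=prev(None) | reversed so far: 32
Step 2: curr=36, set curr.next=prev(32) | reversed so far: 36 -> 32
Step 3: curr=1, set curr.next=prev(36) | reversed so far: 1 -> 36 -> 32
Step 4: curr=3, set curr.next=prev(1) | reversed so far: 3 -> 1 -> 36 -> 32
Step 5: curr=50, set curr.next=prev(3) | reversed so far: 50 -> 3 -> 1 -> 36 -> 32

50 -> 3 -> 1 -> 36 -> 32 -> None


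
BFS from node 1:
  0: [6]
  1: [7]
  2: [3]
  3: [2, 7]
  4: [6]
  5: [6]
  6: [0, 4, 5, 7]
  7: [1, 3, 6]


Visit 1, enqueue [7]
Visit 7, enqueue [3, 6]
Visit 3, enqueue [2]
Visit 6, enqueue [0, 4, 5]
Visit 2, enqueue []
Visit 0, enqueue []
Visit 4, enqueue []
Visit 5, enqueue []

BFS order: [1, 7, 3, 6, 2, 0, 4, 5]


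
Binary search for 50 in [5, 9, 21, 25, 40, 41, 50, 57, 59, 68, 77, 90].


Step 1: lo=0, hi=11, mid=5, val=41
Step 2: lo=6, hi=11, mid=8, val=59
Step 3: lo=6, hi=7, mid=6, val=50

Found at index 6


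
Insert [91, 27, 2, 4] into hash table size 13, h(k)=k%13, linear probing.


Insert 91: h=0 -> slot 0
Insert 27: h=1 -> slot 1
Insert 2: h=2 -> slot 2
Insert 4: h=4 -> slot 4

Table: [91, 27, 2, None, 4, None, None, None, None, None, None, None, None]


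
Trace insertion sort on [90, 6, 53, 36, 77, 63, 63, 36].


Initial: [90, 6, 53, 36, 77, 63, 63, 36]
Insert 6: [6, 90, 53, 36, 77, 63, 63, 36]
Insert 53: [6, 53, 90, 36, 77, 63, 63, 36]
Insert 36: [6, 36, 53, 90, 77, 63, 63, 36]
Insert 77: [6, 36, 53, 77, 90, 63, 63, 36]
Insert 63: [6, 36, 53, 63, 77, 90, 63, 36]
Insert 63: [6, 36, 53, 63, 63, 77, 90, 36]
Insert 36: [6, 36, 36, 53, 63, 63, 77, 90]

Sorted: [6, 36, 36, 53, 63, 63, 77, 90]


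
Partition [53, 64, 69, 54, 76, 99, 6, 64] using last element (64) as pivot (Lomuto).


Pivot: 64
  53 <= 64: advance i (no swap)
  64 <= 64: advance i (no swap)
  54 <= 64: swap -> [53, 64, 54, 69, 76, 99, 6, 64]
  6 <= 64: swap -> [53, 64, 54, 6, 76, 99, 69, 64]
Place pivot at 4: [53, 64, 54, 6, 64, 99, 69, 76]

Partitioned: [53, 64, 54, 6, 64, 99, 69, 76]


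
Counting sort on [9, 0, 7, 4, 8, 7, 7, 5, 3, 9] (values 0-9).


Input: [9, 0, 7, 4, 8, 7, 7, 5, 3, 9]
Counts: [1, 0, 0, 1, 1, 1, 0, 3, 1, 2]

Sorted: [0, 3, 4, 5, 7, 7, 7, 8, 9, 9]


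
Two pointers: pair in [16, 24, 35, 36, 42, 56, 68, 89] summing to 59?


lo=0(16)+hi=7(89)=105
lo=0(16)+hi=6(68)=84
lo=0(16)+hi=5(56)=72
lo=0(16)+hi=4(42)=58
lo=1(24)+hi=4(42)=66
lo=1(24)+hi=3(36)=60
lo=1(24)+hi=2(35)=59

Yes: 24+35=59


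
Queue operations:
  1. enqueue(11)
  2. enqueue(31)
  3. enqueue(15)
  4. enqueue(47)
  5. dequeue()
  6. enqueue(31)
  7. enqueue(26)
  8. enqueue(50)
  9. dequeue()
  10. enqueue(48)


enqueue(11) -> [11]
enqueue(31) -> [11, 31]
enqueue(15) -> [11, 31, 15]
enqueue(47) -> [11, 31, 15, 47]
dequeue()->11, [31, 15, 47]
enqueue(31) -> [31, 15, 47, 31]
enqueue(26) -> [31, 15, 47, 31, 26]
enqueue(50) -> [31, 15, 47, 31, 26, 50]
dequeue()->31, [15, 47, 31, 26, 50]
enqueue(48) -> [15, 47, 31, 26, 50, 48]

Final queue: [15, 47, 31, 26, 50, 48]


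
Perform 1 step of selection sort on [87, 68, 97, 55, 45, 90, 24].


Initial: [87, 68, 97, 55, 45, 90, 24]
Step 1: min=24 at 6
  Swap: [24, 68, 97, 55, 45, 90, 87]

After 1 step: [24, 68, 97, 55, 45, 90, 87]


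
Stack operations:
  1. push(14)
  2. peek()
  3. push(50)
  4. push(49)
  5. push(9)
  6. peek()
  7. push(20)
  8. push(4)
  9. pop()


push(14) -> [14]
peek()->14
push(50) -> [14, 50]
push(49) -> [14, 50, 49]
push(9) -> [14, 50, 49, 9]
peek()->9
push(20) -> [14, 50, 49, 9, 20]
push(4) -> [14, 50, 49, 9, 20, 4]
pop()->4, [14, 50, 49, 9, 20]

Final stack: [14, 50, 49, 9, 20]


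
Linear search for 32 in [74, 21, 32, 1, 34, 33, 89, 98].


i=0: 74!=32
i=1: 21!=32
i=2: 32==32 found!

Found at 2, 3 comps


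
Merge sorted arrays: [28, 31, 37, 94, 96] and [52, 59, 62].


Take 28 from A
Take 31 from A
Take 37 from A
Take 52 from B
Take 59 from B
Take 62 from B

Merged: [28, 31, 37, 52, 59, 62, 94, 96]


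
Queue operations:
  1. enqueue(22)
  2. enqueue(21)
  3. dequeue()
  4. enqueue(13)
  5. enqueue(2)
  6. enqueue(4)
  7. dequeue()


enqueue(22) -> [22]
enqueue(21) -> [22, 21]
dequeue()->22, [21]
enqueue(13) -> [21, 13]
enqueue(2) -> [21, 13, 2]
enqueue(4) -> [21, 13, 2, 4]
dequeue()->21, [13, 2, 4]

Final queue: [13, 2, 4]


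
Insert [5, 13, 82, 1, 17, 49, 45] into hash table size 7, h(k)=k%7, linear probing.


Insert 5: h=5 -> slot 5
Insert 13: h=6 -> slot 6
Insert 82: h=5, 2 probes -> slot 0
Insert 1: h=1 -> slot 1
Insert 17: h=3 -> slot 3
Insert 49: h=0, 2 probes -> slot 2
Insert 45: h=3, 1 probes -> slot 4

Table: [82, 1, 49, 17, 45, 5, 13]


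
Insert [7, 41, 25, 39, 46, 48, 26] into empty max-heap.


Insert 7: [7]
Insert 41: [41, 7]
Insert 25: [41, 7, 25]
Insert 39: [41, 39, 25, 7]
Insert 46: [46, 41, 25, 7, 39]
Insert 48: [48, 41, 46, 7, 39, 25]
Insert 26: [48, 41, 46, 7, 39, 25, 26]

Final heap: [48, 41, 46, 7, 39, 25, 26]


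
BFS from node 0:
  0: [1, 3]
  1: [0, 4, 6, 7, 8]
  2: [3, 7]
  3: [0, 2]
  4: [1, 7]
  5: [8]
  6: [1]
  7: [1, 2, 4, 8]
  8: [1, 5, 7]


Visit 0, enqueue [1, 3]
Visit 1, enqueue [4, 6, 7, 8]
Visit 3, enqueue [2]
Visit 4, enqueue []
Visit 6, enqueue []
Visit 7, enqueue []
Visit 8, enqueue [5]
Visit 2, enqueue []
Visit 5, enqueue []

BFS order: [0, 1, 3, 4, 6, 7, 8, 2, 5]


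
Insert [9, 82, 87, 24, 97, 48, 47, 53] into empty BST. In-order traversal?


Insert 9: root
Insert 82: R from 9
Insert 87: R from 9 -> R from 82
Insert 24: R from 9 -> L from 82
Insert 97: R from 9 -> R from 82 -> R from 87
Insert 48: R from 9 -> L from 82 -> R from 24
Insert 47: R from 9 -> L from 82 -> R from 24 -> L from 48
Insert 53: R from 9 -> L from 82 -> R from 24 -> R from 48

In-order: [9, 24, 47, 48, 53, 82, 87, 97]


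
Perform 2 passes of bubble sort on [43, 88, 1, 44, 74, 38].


Initial: [43, 88, 1, 44, 74, 38]
Pass 1: [43, 1, 44, 74, 38, 88] (4 swaps)
Pass 2: [1, 43, 44, 38, 74, 88] (2 swaps)

After 2 passes: [1, 43, 44, 38, 74, 88]


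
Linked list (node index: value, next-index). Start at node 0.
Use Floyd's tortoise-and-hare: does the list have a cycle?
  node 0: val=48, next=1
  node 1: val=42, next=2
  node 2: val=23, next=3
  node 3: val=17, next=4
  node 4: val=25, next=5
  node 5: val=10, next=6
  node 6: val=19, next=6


Floyd's tortoise (slow, +1) and hare (fast, +2):
  init: slow=0, fast=0
  step 1: slow=1, fast=2
  step 2: slow=2, fast=4
  step 3: slow=3, fast=6
  step 4: slow=4, fast=6
  step 5: slow=5, fast=6
  step 6: slow=6, fast=6
  slow == fast at node 6: cycle detected

Cycle: yes


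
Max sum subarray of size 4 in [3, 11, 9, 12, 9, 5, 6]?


[0:4]: 35
[1:5]: 41
[2:6]: 35
[3:7]: 32

Max: 41 at [1:5]


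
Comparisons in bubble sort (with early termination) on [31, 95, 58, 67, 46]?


Algorithm: bubble sort (with early termination)
Input: [31, 95, 58, 67, 46]
Sorted: [31, 46, 58, 67, 95]

10


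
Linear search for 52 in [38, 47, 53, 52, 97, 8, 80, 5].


i=0: 38!=52
i=1: 47!=52
i=2: 53!=52
i=3: 52==52 found!

Found at 3, 4 comps


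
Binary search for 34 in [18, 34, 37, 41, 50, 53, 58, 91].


Step 1: lo=0, hi=7, mid=3, val=41
Step 2: lo=0, hi=2, mid=1, val=34

Found at index 1


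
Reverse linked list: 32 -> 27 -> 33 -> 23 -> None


Step 1: curr=32, set curr.next=prev(None) | reversed so far: 32
Step 2: curr=27, set curr.next=prev(32) | reversed so far: 27 -> 32
Step 3: curr=33, set curr.next=prev(27) | reversed so far: 33 -> 27 -> 32
Step 4: curr=23, set curr.next=prev(33) | reversed so far: 23 -> 33 -> 27 -> 32

23 -> 33 -> 27 -> 32 -> None


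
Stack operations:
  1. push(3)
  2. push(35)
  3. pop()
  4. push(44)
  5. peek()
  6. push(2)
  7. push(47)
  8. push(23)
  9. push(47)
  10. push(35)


push(3) -> [3]
push(35) -> [3, 35]
pop()->35, [3]
push(44) -> [3, 44]
peek()->44
push(2) -> [3, 44, 2]
push(47) -> [3, 44, 2, 47]
push(23) -> [3, 44, 2, 47, 23]
push(47) -> [3, 44, 2, 47, 23, 47]
push(35) -> [3, 44, 2, 47, 23, 47, 35]

Final stack: [3, 44, 2, 47, 23, 47, 35]


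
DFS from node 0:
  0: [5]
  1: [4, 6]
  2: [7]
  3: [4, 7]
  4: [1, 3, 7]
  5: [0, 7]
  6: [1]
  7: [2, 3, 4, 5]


Visit 0, push [5]
Visit 5, push [7]
Visit 7, push [4, 3, 2]
Visit 2, push []
Visit 3, push [4]
Visit 4, push [1]
Visit 1, push [6]
Visit 6, push []

DFS order: [0, 5, 7, 2, 3, 4, 1, 6]


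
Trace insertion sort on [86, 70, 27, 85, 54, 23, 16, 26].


Initial: [86, 70, 27, 85, 54, 23, 16, 26]
Insert 70: [70, 86, 27, 85, 54, 23, 16, 26]
Insert 27: [27, 70, 86, 85, 54, 23, 16, 26]
Insert 85: [27, 70, 85, 86, 54, 23, 16, 26]
Insert 54: [27, 54, 70, 85, 86, 23, 16, 26]
Insert 23: [23, 27, 54, 70, 85, 86, 16, 26]
Insert 16: [16, 23, 27, 54, 70, 85, 86, 26]
Insert 26: [16, 23, 26, 27, 54, 70, 85, 86]

Sorted: [16, 23, 26, 27, 54, 70, 85, 86]


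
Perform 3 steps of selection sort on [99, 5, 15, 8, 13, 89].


Initial: [99, 5, 15, 8, 13, 89]
Step 1: min=5 at 1
  Swap: [5, 99, 15, 8, 13, 89]
Step 2: min=8 at 3
  Swap: [5, 8, 15, 99, 13, 89]
Step 3: min=13 at 4
  Swap: [5, 8, 13, 99, 15, 89]

After 3 steps: [5, 8, 13, 99, 15, 89]
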